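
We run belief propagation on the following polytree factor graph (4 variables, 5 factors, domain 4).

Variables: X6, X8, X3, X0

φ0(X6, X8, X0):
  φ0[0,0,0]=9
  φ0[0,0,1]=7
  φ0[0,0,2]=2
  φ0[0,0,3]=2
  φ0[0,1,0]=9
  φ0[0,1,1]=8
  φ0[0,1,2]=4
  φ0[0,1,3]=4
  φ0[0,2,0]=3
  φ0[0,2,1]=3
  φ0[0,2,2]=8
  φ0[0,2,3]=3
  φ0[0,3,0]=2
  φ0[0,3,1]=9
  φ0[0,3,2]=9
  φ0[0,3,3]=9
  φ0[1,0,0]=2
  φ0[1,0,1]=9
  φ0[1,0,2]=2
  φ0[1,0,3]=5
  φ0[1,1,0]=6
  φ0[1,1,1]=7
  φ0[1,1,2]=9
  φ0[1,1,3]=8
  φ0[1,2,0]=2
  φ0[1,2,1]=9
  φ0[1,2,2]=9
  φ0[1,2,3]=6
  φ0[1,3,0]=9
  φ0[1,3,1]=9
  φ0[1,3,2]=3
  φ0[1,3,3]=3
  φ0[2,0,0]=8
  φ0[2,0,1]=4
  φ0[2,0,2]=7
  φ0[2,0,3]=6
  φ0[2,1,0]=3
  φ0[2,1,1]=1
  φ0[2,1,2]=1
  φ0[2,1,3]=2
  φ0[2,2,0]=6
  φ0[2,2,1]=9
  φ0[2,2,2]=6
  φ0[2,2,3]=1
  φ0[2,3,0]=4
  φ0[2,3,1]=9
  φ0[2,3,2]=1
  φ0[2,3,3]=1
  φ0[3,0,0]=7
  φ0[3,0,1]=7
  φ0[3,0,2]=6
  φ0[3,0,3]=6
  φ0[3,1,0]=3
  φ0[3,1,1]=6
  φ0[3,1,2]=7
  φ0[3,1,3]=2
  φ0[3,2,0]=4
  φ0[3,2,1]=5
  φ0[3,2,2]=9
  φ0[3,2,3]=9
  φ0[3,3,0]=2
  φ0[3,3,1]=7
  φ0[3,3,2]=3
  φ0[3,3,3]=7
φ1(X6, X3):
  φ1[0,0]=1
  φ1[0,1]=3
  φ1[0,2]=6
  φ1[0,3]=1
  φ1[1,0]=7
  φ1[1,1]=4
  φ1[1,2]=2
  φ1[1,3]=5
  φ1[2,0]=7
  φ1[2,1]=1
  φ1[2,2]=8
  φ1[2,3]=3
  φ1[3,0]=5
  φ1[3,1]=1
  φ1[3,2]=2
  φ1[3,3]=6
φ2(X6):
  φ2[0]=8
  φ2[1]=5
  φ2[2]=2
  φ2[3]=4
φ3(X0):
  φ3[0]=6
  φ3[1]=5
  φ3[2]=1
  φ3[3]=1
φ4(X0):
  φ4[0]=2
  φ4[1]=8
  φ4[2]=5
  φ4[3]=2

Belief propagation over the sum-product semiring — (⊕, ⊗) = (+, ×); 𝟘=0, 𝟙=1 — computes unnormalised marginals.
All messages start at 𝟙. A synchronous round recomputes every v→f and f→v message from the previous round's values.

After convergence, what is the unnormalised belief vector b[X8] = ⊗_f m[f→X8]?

init: all messages = 𝟙 over 4 values
r1 m[φ0→X6] = [91, 98, 69, 90]
r1 m[φ0→X8] = [89, 80, 92, 87]
r1 m[φ0→X0] = [79, 109, 86, 74]
r1 m[φ1→X6] = [11, 18, 19, 14]
r1 m[φ1→X3] = [20, 9, 18, 15]
r1 m[φ2→X6] = [8, 5, 2, 4]
r1 m[φ3→X0] = [6, 5, 1, 1]
r1 m[φ4→X0] = [2, 8, 5, 2]
r1 m[X6→φ0] = [1, 1, 1, 1]
r1 m[X6→φ1] = [1, 1, 1, 1]
r1 m[X6→φ2] = [1, 1, 1, 1]
r1 m[X8→φ0] = [1, 1, 1, 1]
r1 m[X3→φ1] = [1, 1, 1, 1]
r1 m[X0→φ0] = [1, 1, 1, 1]
r1 m[X0→φ3] = [1, 1, 1, 1]
r1 m[X0→φ4] = [1, 1, 1, 1]
r2 m[φ0→X6] = [91, 98, 69, 90]
r2 m[φ0→X8] = [89, 80, 92, 87]
r2 m[φ0→X0] = [79, 109, 86, 74]
r2 m[φ1→X6] = [11, 18, 19, 14]
r2 m[φ1→X3] = [20, 9, 18, 15]
r2 m[φ2→X6] = [8, 5, 2, 4]
r2 m[φ3→X0] = [6, 5, 1, 1]
r2 m[φ4→X0] = [2, 8, 5, 2]
r2 m[X6→φ0] = [88, 90, 38, 56]
r2 m[X6→φ1] = [728, 490, 138, 360]
r2 m[X6→φ2] = [1001, 1764, 1311, 1260]
r2 m[X8→φ0] = [1, 1, 1, 1]
r2 m[X3→φ1] = [1, 1, 1, 1]
r2 m[X0→φ0] = [12, 40, 5, 2]
r2 m[X0→φ3] = [158, 872, 430, 148]
r2 m[X0→φ4] = [474, 545, 86, 74]
r3 m[φ0→X6] = [1507, 1747, 1267, 1365]
r3 m[φ0→X8] = [105986, 98168, 92514, 117764]
r3 m[φ0→X0] = [5428, 7710, 6064, 5288]
r3 m[φ1→X6] = [11, 18, 19, 14]
r3 m[φ1→X3] = [6924, 4642, 7172, 5752]
r3 m[φ2→X6] = [8, 5, 2, 4]
r3 m[φ3→X0] = [6, 5, 1, 1]
r3 m[φ4→X0] = [2, 8, 5, 2]
r3 m[X6→φ0] = [88, 90, 38, 56]
r3 m[X6→φ1] = [728, 490, 138, 360]
r3 m[X6→φ2] = [1001, 1764, 1311, 1260]
r3 m[X8→φ0] = [1, 1, 1, 1]
r3 m[X3→φ1] = [1, 1, 1, 1]
r3 m[X0→φ0] = [12, 40, 5, 2]
r3 m[X0→φ3] = [158, 872, 430, 148]
r3 m[X0→φ4] = [474, 545, 86, 74]
r4 m[φ0→X6] = [1507, 1747, 1267, 1365]
r4 m[φ0→X8] = [105986, 98168, 92514, 117764]
r4 m[φ0→X0] = [5428, 7710, 6064, 5288]
r4 m[φ1→X6] = [11, 18, 19, 14]
r4 m[φ1→X3] = [6924, 4642, 7172, 5752]
r4 m[φ2→X6] = [8, 5, 2, 4]
r4 m[φ3→X0] = [6, 5, 1, 1]
r4 m[φ4→X0] = [2, 8, 5, 2]
r4 m[X6→φ0] = [88, 90, 38, 56]
r4 m[X6→φ1] = [12056, 8735, 2534, 5460]
r4 m[X6→φ2] = [16577, 31446, 24073, 19110]
r4 m[X8→φ0] = [1, 1, 1, 1]
r4 m[X3→φ1] = [1, 1, 1, 1]
r4 m[X0→φ0] = [12, 40, 5, 2]
r4 m[X0→φ3] = [10856, 61680, 30320, 10576]
r4 m[X0→φ4] = [32568, 38550, 6064, 5288]
r5 m[φ0→X6] = [1507, 1747, 1267, 1365]
r5 m[φ0→X8] = [105986, 98168, 92514, 117764]
r5 m[φ0→X0] = [5428, 7710, 6064, 5288]
r5 m[φ1→X6] = [11, 18, 19, 14]
r5 m[φ1→X3] = [118239, 79102, 120998, 96093]
r5 m[φ2→X6] = [8, 5, 2, 4]
r5 m[φ3→X0] = [6, 5, 1, 1]
r5 m[φ4→X0] = [2, 8, 5, 2]
r5 m[X6→φ0] = [88, 90, 38, 56]
r5 m[X6→φ1] = [12056, 8735, 2534, 5460]
r5 m[X6→φ2] = [16577, 31446, 24073, 19110]
r5 m[X8→φ0] = [1, 1, 1, 1]
r5 m[X3→φ1] = [1, 1, 1, 1]
r5 m[X0→φ0] = [12, 40, 5, 2]
r5 m[X0→φ3] = [10856, 61680, 30320, 10576]
r5 m[X0→φ4] = [32568, 38550, 6064, 5288]
r6 m[φ0→X6] = [1507, 1747, 1267, 1365]
r6 m[φ0→X8] = [105986, 98168, 92514, 117764]
r6 m[φ0→X0] = [5428, 7710, 6064, 5288]
r6 m[φ1→X6] = [11, 18, 19, 14]
r6 m[φ1→X3] = [118239, 79102, 120998, 96093]
r6 m[φ2→X6] = [8, 5, 2, 4]
r6 m[φ3→X0] = [6, 5, 1, 1]
r6 m[φ4→X0] = [2, 8, 5, 2]
r6 m[X6→φ0] = [88, 90, 38, 56]
r6 m[X6→φ1] = [12056, 8735, 2534, 5460]
r6 m[X6→φ2] = [16577, 31446, 24073, 19110]
r6 m[X8→φ0] = [1, 1, 1, 1]
r6 m[X3→φ1] = [1, 1, 1, 1]
r6 m[X0→φ0] = [12, 40, 5, 2]
r6 m[X0→φ3] = [10856, 61680, 30320, 10576]
r6 m[X0→φ4] = [32568, 38550, 6064, 5288]
fixed point reached at round 6
b[X8] = ⊗ incoming = [105986, 98168, 92514, 117764]

b[X8] = [105986, 98168, 92514, 117764]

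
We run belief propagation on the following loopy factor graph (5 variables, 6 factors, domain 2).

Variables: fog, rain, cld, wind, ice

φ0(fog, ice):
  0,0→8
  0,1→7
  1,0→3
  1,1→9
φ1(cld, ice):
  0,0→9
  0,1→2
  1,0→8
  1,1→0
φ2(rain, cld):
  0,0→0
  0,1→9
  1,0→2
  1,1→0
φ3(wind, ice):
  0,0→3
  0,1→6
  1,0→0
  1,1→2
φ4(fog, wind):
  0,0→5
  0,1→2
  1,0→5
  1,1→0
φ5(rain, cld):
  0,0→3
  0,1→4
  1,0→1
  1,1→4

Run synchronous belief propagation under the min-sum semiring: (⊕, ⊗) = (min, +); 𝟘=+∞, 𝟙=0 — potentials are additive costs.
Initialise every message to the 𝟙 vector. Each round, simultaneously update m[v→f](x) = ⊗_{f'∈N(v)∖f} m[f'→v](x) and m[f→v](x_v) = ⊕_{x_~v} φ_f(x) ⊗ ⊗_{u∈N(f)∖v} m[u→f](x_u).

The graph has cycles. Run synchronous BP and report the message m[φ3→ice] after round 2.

init: all messages = 𝟙 over 2 values
r1 m[φ0→fog] = [7, 3]
r1 m[φ0→ice] = [3, 7]
r1 m[φ1→cld] = [2, 0]
r1 m[φ1→ice] = [8, 0]
r1 m[φ2→rain] = [0, 0]
r1 m[φ2→cld] = [0, 0]
r1 m[φ3→wind] = [3, 0]
r1 m[φ3→ice] = [0, 2]
r1 m[φ4→fog] = [2, 0]
r1 m[φ4→wind] = [5, 0]
r1 m[φ5→rain] = [3, 1]
r1 m[φ5→cld] = [1, 4]
r1 m[fog→φ0] = [0, 0]
r1 m[fog→φ4] = [0, 0]
r1 m[rain→φ2] = [0, 0]
r1 m[rain→φ5] = [0, 0]
r1 m[cld→φ1] = [0, 0]
r1 m[cld→φ2] = [0, 0]
r1 m[cld→φ5] = [0, 0]
r1 m[wind→φ3] = [0, 0]
r1 m[wind→φ4] = [0, 0]
r1 m[ice→φ0] = [0, 0]
r1 m[ice→φ1] = [0, 0]
r1 m[ice→φ3] = [0, 0]
r2 m[φ0→fog] = [7, 3]
r2 m[φ0→ice] = [3, 7]
r2 m[φ1→cld] = [2, 0]
r2 m[φ1→ice] = [8, 0]
r2 m[φ2→rain] = [0, 0]
r2 m[φ2→cld] = [0, 0]
r2 m[φ3→wind] = [3, 0]
r2 m[φ3→ice] = [0, 2]
r2 m[φ4→fog] = [2, 0]
r2 m[φ4→wind] = [5, 0]
r2 m[φ5→rain] = [3, 1]
r2 m[φ5→cld] = [1, 4]
r2 m[fog→φ0] = [2, 0]
r2 m[fog→φ4] = [7, 3]
r2 m[rain→φ2] = [3, 1]
r2 m[rain→φ5] = [0, 0]
r2 m[cld→φ1] = [1, 4]
r2 m[cld→φ2] = [3, 4]
r2 m[cld→φ5] = [2, 0]
r2 m[wind→φ3] = [5, 0]
r2 m[wind→φ4] = [3, 0]
r2 m[ice→φ0] = [8, 2]
r2 m[ice→φ1] = [3, 9]
r2 m[ice→φ3] = [11, 7]

message @ round 2 = [0, 2]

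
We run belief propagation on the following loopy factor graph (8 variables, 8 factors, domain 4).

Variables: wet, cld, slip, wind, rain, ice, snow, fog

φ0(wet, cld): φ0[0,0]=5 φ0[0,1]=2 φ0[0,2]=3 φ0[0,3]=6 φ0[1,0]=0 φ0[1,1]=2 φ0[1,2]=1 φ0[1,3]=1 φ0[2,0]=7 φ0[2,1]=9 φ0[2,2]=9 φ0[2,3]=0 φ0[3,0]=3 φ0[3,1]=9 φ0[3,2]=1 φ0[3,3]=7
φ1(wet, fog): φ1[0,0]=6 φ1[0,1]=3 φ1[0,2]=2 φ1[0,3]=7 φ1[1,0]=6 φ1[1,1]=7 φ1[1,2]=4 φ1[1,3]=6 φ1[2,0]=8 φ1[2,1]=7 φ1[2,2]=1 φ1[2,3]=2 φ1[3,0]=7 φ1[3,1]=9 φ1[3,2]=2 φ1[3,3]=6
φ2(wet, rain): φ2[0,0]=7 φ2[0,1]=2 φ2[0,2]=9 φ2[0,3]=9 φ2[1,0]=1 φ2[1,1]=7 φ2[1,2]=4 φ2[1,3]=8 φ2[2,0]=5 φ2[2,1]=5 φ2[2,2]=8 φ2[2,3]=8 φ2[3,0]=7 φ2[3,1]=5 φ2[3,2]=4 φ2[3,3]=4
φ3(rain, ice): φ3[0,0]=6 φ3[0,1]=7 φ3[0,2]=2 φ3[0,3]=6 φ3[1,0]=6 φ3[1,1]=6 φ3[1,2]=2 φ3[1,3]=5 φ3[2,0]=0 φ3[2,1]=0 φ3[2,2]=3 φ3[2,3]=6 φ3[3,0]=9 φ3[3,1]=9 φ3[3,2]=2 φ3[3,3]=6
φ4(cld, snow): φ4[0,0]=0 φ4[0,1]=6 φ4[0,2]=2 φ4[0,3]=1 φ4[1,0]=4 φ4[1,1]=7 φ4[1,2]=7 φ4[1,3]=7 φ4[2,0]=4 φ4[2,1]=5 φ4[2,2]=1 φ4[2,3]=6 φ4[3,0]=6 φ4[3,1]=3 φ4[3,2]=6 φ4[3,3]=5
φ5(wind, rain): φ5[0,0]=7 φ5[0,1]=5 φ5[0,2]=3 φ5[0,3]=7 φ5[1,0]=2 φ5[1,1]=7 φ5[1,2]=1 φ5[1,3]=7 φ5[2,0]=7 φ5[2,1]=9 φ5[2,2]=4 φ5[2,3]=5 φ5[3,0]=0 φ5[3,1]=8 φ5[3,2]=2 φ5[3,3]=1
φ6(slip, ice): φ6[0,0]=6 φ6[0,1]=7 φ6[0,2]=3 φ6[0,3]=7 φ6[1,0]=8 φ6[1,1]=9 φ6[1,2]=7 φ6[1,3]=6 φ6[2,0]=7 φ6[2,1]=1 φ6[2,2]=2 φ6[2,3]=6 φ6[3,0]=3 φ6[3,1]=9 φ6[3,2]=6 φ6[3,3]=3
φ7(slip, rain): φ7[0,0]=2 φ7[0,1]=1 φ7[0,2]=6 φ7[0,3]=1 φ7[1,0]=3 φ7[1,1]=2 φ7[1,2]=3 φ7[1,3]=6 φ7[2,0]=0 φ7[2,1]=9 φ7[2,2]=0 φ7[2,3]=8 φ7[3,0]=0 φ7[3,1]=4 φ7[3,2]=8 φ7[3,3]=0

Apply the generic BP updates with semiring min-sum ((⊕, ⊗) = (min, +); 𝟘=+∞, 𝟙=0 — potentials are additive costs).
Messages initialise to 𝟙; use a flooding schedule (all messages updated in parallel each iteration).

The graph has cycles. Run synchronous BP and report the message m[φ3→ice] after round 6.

init: all messages = 𝟙 over 4 values
r1 m[φ0→wet] = [2, 0, 0, 1]
r1 m[φ0→cld] = [0, 2, 1, 0]
r1 m[φ1→wet] = [2, 4, 1, 2]
r1 m[φ1→fog] = [6, 3, 1, 2]
r1 m[φ2→wet] = [2, 1, 5, 4]
r1 m[φ2→rain] = [1, 2, 4, 4]
r1 m[φ3→rain] = [2, 2, 0, 2]
r1 m[φ3→ice] = [0, 0, 2, 5]
r1 m[φ4→cld] = [0, 4, 1, 3]
r1 m[φ4→snow] = [0, 3, 1, 1]
r1 m[φ5→wind] = [3, 1, 4, 0]
r1 m[φ5→rain] = [0, 5, 1, 1]
r1 m[φ6→slip] = [3, 6, 1, 3]
r1 m[φ6→ice] = [3, 1, 2, 3]
r1 m[φ7→slip] = [1, 2, 0, 0]
r1 m[φ7→rain] = [0, 1, 0, 0]
r1 m[wet→φ0] = [0, 0, 0, 0]
r1 m[wet→φ1] = [0, 0, 0, 0]
r1 m[wet→φ2] = [0, 0, 0, 0]
r1 m[cld→φ0] = [0, 0, 0, 0]
r1 m[cld→φ4] = [0, 0, 0, 0]
r1 m[slip→φ6] = [0, 0, 0, 0]
r1 m[slip→φ7] = [0, 0, 0, 0]
r1 m[wind→φ5] = [0, 0, 0, 0]
r1 m[rain→φ2] = [0, 0, 0, 0]
r1 m[rain→φ3] = [0, 0, 0, 0]
r1 m[rain→φ5] = [0, 0, 0, 0]
r1 m[rain→φ7] = [0, 0, 0, 0]
r1 m[ice→φ3] = [0, 0, 0, 0]
r1 m[ice→φ6] = [0, 0, 0, 0]
r1 m[snow→φ4] = [0, 0, 0, 0]
r1 m[fog→φ1] = [0, 0, 0, 0]
r2 m[φ0→wet] = [2, 0, 0, 1]
r2 m[φ0→cld] = [0, 2, 1, 0]
r2 m[φ1→wet] = [2, 4, 1, 2]
r2 m[φ1→fog] = [6, 3, 1, 2]
r2 m[φ2→wet] = [2, 1, 5, 4]
r2 m[φ2→rain] = [1, 2, 4, 4]
r2 m[φ3→rain] = [2, 2, 0, 2]
r2 m[φ3→ice] = [0, 0, 2, 5]
r2 m[φ4→cld] = [0, 4, 1, 3]
r2 m[φ4→snow] = [0, 3, 1, 1]
r2 m[φ5→wind] = [3, 1, 4, 0]
r2 m[φ5→rain] = [0, 5, 1, 1]
r2 m[φ6→slip] = [3, 6, 1, 3]
r2 m[φ6→ice] = [3, 1, 2, 3]
r2 m[φ7→slip] = [1, 2, 0, 0]
r2 m[φ7→rain] = [0, 1, 0, 0]
r2 m[wet→φ0] = [4, 5, 6, 6]
r2 m[wet→φ1] = [4, 1, 5, 5]
r2 m[wet→φ2] = [4, 4, 1, 3]
r2 m[cld→φ0] = [0, 4, 1, 3]
r2 m[cld→φ4] = [0, 2, 1, 0]
r2 m[slip→φ6] = [1, 2, 0, 0]
r2 m[slip→φ7] = [3, 6, 1, 3]
r2 m[wind→φ5] = [0, 0, 0, 0]
r2 m[rain→φ2] = [2, 8, 1, 3]
r2 m[rain→φ3] = [1, 8, 5, 5]
r2 m[rain→φ5] = [3, 5, 4, 6]
r2 m[rain→φ7] = [3, 9, 5, 7]
r2 m[ice→φ3] = [3, 1, 2, 3]
r2 m[ice→φ6] = [0, 0, 2, 5]
r2 m[snow→φ4] = [0, 0, 0, 0]
r2 m[fog→φ1] = [0, 0, 0, 0]
r3 m[φ0→wet] = [4, 0, 3, 2]
r3 m[φ0→cld] = [5, 6, 6, 6]
r3 m[φ1→wet] = [2, 4, 1, 2]
r3 m[φ1→fog] = [7, 7, 5, 7]
r3 m[φ2→wet] = [9, 3, 7, 5]
r3 m[φ2→rain] = [5, 6, 7, 7]
r3 m[φ3→rain] = [4, 4, 1, 4]
r3 m[φ3→ice] = [5, 5, 3, 7]
r3 m[φ4→cld] = [0, 4, 1, 3]
r3 m[φ4→snow] = [0, 3, 2, 1]
r3 m[φ5→wind] = [7, 5, 8, 3]
r3 m[φ5→rain] = [0, 5, 1, 1]
r3 m[φ6→slip] = [5, 8, 1, 3]
r3 m[φ6→ice] = [3, 1, 2, 3]
r3 m[φ7→slip] = [5, 6, 3, 3]
r3 m[φ7→rain] = [1, 4, 1, 3]
r3 m[wet→φ0] = [4, 5, 6, 6]
r3 m[wet→φ1] = [4, 1, 5, 5]
r3 m[wet→φ2] = [4, 4, 1, 3]
r3 m[cld→φ0] = [0, 4, 1, 3]
r3 m[cld→φ4] = [0, 2, 1, 0]
r3 m[slip→φ6] = [1, 2, 0, 0]
r3 m[slip→φ7] = [3, 6, 1, 3]
r3 m[wind→φ5] = [0, 0, 0, 0]
r3 m[rain→φ2] = [2, 8, 1, 3]
r3 m[rain→φ3] = [1, 8, 5, 5]
r3 m[rain→φ5] = [3, 5, 4, 6]
r3 m[rain→φ7] = [3, 9, 5, 7]
r3 m[ice→φ3] = [3, 1, 2, 3]
r3 m[ice→φ6] = [0, 0, 2, 5]
r3 m[snow→φ4] = [0, 0, 0, 0]
r3 m[fog→φ1] = [0, 0, 0, 0]
r4 m[φ0→wet] = [4, 0, 3, 2]
r4 m[φ0→cld] = [5, 6, 6, 6]
r4 m[φ1→wet] = [2, 4, 1, 2]
r4 m[φ1→fog] = [7, 7, 5, 7]
r4 m[φ2→wet] = [9, 3, 7, 5]
r4 m[φ2→rain] = [5, 6, 7, 7]
r4 m[φ3→rain] = [4, 4, 1, 4]
r4 m[φ3→ice] = [5, 5, 3, 7]
r4 m[φ4→cld] = [0, 4, 1, 3]
r4 m[φ4→snow] = [0, 3, 2, 1]
r4 m[φ5→wind] = [7, 5, 8, 3]
r4 m[φ5→rain] = [0, 5, 1, 1]
r4 m[φ6→slip] = [5, 8, 1, 3]
r4 m[φ6→ice] = [3, 1, 2, 3]
r4 m[φ7→slip] = [5, 6, 3, 3]
r4 m[φ7→rain] = [1, 4, 1, 3]
r4 m[wet→φ0] = [11, 7, 8, 7]
r4 m[wet→φ1] = [13, 3, 10, 7]
r4 m[wet→φ2] = [6, 4, 4, 4]
r4 m[cld→φ0] = [0, 4, 1, 3]
r4 m[cld→φ4] = [5, 6, 6, 6]
r4 m[slip→φ6] = [5, 6, 3, 3]
r4 m[slip→φ7] = [5, 8, 1, 3]
r4 m[wind→φ5] = [0, 0, 0, 0]
r4 m[rain→φ2] = [5, 13, 3, 8]
r4 m[rain→φ3] = [6, 15, 9, 11]
r4 m[rain→φ5] = [10, 14, 9, 14]
r4 m[rain→φ7] = [9, 15, 9, 12]
r4 m[ice→φ3] = [3, 1, 2, 3]
r4 m[ice→φ6] = [5, 5, 3, 7]
r4 m[snow→φ4] = [0, 0, 0, 0]
r4 m[fog→φ1] = [0, 0, 0, 0]
r5 m[φ0→wet] = [4, 0, 3, 2]
r5 m[φ0→cld] = [7, 9, 8, 8]
r5 m[φ1→wet] = [2, 4, 1, 2]
r5 m[φ1→fog] = [9, 10, 7, 9]
r5 m[φ2→wet] = [12, 6, 10, 7]
r5 m[φ2→rain] = [5, 8, 8, 8]
r5 m[φ3→rain] = [4, 4, 1, 4]
r5 m[φ3→ice] = [9, 9, 8, 12]
r5 m[φ4→cld] = [0, 4, 1, 3]
r5 m[φ4→snow] = [5, 9, 7, 6]
r5 m[φ5→wind] = [12, 10, 13, 10]
r5 m[φ5→rain] = [0, 5, 1, 1]
r5 m[φ6→slip] = [6, 10, 5, 8]
r5 m[φ6→ice] = [6, 4, 5, 6]
r5 m[φ7→slip] = [11, 12, 9, 9]
r5 m[φ7→rain] = [1, 6, 1, 3]
r5 m[wet→φ0] = [11, 7, 8, 7]
r5 m[wet→φ1] = [13, 3, 10, 7]
r5 m[wet→φ2] = [6, 4, 4, 4]
r5 m[cld→φ0] = [0, 4, 1, 3]
r5 m[cld→φ4] = [5, 6, 6, 6]
r5 m[slip→φ6] = [5, 6, 3, 3]
r5 m[slip→φ7] = [5, 8, 1, 3]
r5 m[wind→φ5] = [0, 0, 0, 0]
r5 m[rain→φ2] = [5, 13, 3, 8]
r5 m[rain→φ3] = [6, 15, 9, 11]
r5 m[rain→φ5] = [10, 14, 9, 14]
r5 m[rain→φ7] = [9, 15, 9, 12]
r5 m[ice→φ3] = [3, 1, 2, 3]
r5 m[ice→φ6] = [5, 5, 3, 7]
r5 m[snow→φ4] = [0, 0, 0, 0]
r5 m[fog→φ1] = [0, 0, 0, 0]
r6 m[φ0→wet] = [4, 0, 3, 2]
r6 m[φ0→cld] = [7, 9, 8, 8]
r6 m[φ1→wet] = [2, 4, 1, 2]
r6 m[φ1→fog] = [9, 10, 7, 9]
r6 m[φ2→wet] = [12, 6, 10, 7]
r6 m[φ2→rain] = [5, 8, 8, 8]
r6 m[φ3→rain] = [4, 4, 1, 4]
r6 m[φ3→ice] = [9, 9, 8, 12]
r6 m[φ4→cld] = [0, 4, 1, 3]
r6 m[φ4→snow] = [5, 9, 7, 6]
r6 m[φ5→wind] = [12, 10, 13, 10]
r6 m[φ5→rain] = [0, 5, 1, 1]
r6 m[φ6→slip] = [6, 10, 5, 8]
r6 m[φ6→ice] = [6, 4, 5, 6]
r6 m[φ7→slip] = [11, 12, 9, 9]
r6 m[φ7→rain] = [1, 6, 1, 3]
r6 m[wet→φ0] = [14, 10, 11, 9]
r6 m[wet→φ1] = [16, 6, 13, 9]
r6 m[wet→φ2] = [6, 4, 4, 4]
r6 m[cld→φ0] = [0, 4, 1, 3]
r6 m[cld→φ4] = [7, 9, 8, 8]
r6 m[slip→φ6] = [11, 12, 9, 9]
r6 m[slip→φ7] = [6, 10, 5, 8]
r6 m[wind→φ5] = [0, 0, 0, 0]
r6 m[rain→φ2] = [5, 15, 3, 8]
r6 m[rain→φ3] = [6, 19, 10, 12]
r6 m[rain→φ5] = [10, 18, 10, 15]
r6 m[rain→φ7] = [9, 17, 10, 13]
r6 m[ice→φ3] = [6, 4, 5, 6]
r6 m[ice→φ6] = [9, 9, 8, 12]
r6 m[snow→φ4] = [0, 0, 0, 0]
r6 m[fog→φ1] = [0, 0, 0, 0]

message @ round 6 = [9, 9, 8, 12]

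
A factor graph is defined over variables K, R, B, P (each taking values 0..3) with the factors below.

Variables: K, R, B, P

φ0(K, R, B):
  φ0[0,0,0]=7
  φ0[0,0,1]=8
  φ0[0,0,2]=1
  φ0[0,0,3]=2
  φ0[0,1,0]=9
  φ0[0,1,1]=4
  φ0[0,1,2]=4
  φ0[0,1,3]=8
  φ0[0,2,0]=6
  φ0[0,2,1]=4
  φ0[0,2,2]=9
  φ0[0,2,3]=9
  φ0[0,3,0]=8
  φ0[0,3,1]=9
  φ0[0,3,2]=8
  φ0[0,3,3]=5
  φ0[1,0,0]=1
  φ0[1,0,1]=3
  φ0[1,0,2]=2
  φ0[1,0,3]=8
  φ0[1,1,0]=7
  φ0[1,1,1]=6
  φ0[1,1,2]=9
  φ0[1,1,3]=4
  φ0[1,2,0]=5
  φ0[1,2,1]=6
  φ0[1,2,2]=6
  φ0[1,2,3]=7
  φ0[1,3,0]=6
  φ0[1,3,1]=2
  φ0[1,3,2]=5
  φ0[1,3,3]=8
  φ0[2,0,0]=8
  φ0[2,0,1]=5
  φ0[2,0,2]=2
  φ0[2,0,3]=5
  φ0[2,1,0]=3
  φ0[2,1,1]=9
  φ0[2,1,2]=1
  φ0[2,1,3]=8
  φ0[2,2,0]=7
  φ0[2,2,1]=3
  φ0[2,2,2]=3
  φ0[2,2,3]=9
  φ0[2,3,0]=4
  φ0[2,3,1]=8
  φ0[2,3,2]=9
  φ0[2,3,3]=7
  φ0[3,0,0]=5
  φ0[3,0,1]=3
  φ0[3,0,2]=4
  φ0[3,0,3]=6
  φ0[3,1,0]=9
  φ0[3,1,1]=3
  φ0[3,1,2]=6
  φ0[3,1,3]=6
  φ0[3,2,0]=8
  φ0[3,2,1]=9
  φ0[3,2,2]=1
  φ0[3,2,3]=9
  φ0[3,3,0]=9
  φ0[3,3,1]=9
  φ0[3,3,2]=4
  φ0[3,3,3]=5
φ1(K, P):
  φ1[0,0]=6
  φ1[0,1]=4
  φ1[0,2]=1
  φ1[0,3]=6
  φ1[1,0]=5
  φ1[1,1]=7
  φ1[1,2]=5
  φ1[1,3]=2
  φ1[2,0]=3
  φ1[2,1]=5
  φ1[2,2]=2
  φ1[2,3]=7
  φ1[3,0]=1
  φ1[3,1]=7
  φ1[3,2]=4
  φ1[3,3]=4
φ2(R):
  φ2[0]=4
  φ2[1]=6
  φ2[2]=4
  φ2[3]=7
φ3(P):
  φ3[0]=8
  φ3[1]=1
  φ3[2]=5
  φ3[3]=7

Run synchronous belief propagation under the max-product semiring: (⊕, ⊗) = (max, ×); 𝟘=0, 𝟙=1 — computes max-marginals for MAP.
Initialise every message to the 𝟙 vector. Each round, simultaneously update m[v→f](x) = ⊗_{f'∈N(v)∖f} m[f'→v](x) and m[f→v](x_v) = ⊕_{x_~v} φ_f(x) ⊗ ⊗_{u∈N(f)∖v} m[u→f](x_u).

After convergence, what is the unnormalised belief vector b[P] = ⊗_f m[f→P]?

init: all messages = 𝟙 over 4 values
r1 m[φ0→K] = [9, 9, 9, 9]
r1 m[φ0→R] = [8, 9, 9, 9]
r1 m[φ0→B] = [9, 9, 9, 9]
r1 m[φ1→K] = [6, 7, 7, 7]
r1 m[φ1→P] = [6, 7, 5, 7]
r1 m[φ2→R] = [4, 6, 4, 7]
r1 m[φ3→P] = [8, 1, 5, 7]
r1 m[K→φ0] = [1, 1, 1, 1]
r1 m[K→φ1] = [1, 1, 1, 1]
r1 m[R→φ0] = [1, 1, 1, 1]
r1 m[R→φ2] = [1, 1, 1, 1]
r1 m[B→φ0] = [1, 1, 1, 1]
r1 m[P→φ1] = [1, 1, 1, 1]
r1 m[P→φ3] = [1, 1, 1, 1]
r2 m[φ0→K] = [9, 9, 9, 9]
r2 m[φ0→R] = [8, 9, 9, 9]
r2 m[φ0→B] = [9, 9, 9, 9]
r2 m[φ1→K] = [6, 7, 7, 7]
r2 m[φ1→P] = [6, 7, 5, 7]
r2 m[φ2→R] = [4, 6, 4, 7]
r2 m[φ3→P] = [8, 1, 5, 7]
r2 m[K→φ0] = [6, 7, 7, 7]
r2 m[K→φ1] = [9, 9, 9, 9]
r2 m[R→φ0] = [4, 6, 4, 7]
r2 m[R→φ2] = [8, 9, 9, 9]
r2 m[B→φ0] = [1, 1, 1, 1]
r2 m[P→φ1] = [8, 1, 5, 7]
r2 m[P→φ3] = [6, 7, 5, 7]
r3 m[φ0→K] = [63, 56, 63, 63]
r3 m[φ0→R] = [56, 63, 63, 63]
r3 m[φ0→B] = [441, 441, 441, 392]
r3 m[φ1→K] = [48, 40, 49, 28]
r3 m[φ1→P] = [54, 63, 45, 63]
r3 m[φ2→R] = [4, 6, 4, 7]
r3 m[φ3→P] = [8, 1, 5, 7]
r3 m[K→φ0] = [6, 7, 7, 7]
r3 m[K→φ1] = [9, 9, 9, 9]
r3 m[R→φ0] = [4, 6, 4, 7]
r3 m[R→φ2] = [8, 9, 9, 9]
r3 m[B→φ0] = [1, 1, 1, 1]
r3 m[P→φ1] = [8, 1, 5, 7]
r3 m[P→φ3] = [6, 7, 5, 7]
r4 m[φ0→K] = [63, 56, 63, 63]
r4 m[φ0→R] = [56, 63, 63, 63]
r4 m[φ0→B] = [441, 441, 441, 392]
r4 m[φ1→K] = [48, 40, 49, 28]
r4 m[φ1→P] = [54, 63, 45, 63]
r4 m[φ2→R] = [4, 6, 4, 7]
r4 m[φ3→P] = [8, 1, 5, 7]
r4 m[K→φ0] = [48, 40, 49, 28]
r4 m[K→φ1] = [63, 56, 63, 63]
r4 m[R→φ0] = [4, 6, 4, 7]
r4 m[R→φ2] = [56, 63, 63, 63]
r4 m[B→φ0] = [1, 1, 1, 1]
r4 m[P→φ1] = [8, 1, 5, 7]
r4 m[P→φ3] = [54, 63, 45, 63]
r5 m[φ0→K] = [63, 56, 63, 63]
r5 m[φ0→R] = [392, 441, 441, 441]
r5 m[φ0→B] = [2688, 3024, 3087, 2401]
r5 m[φ1→K] = [48, 40, 49, 28]
r5 m[φ1→P] = [378, 441, 280, 441]
r5 m[φ2→R] = [4, 6, 4, 7]
r5 m[φ3→P] = [8, 1, 5, 7]
r5 m[K→φ0] = [48, 40, 49, 28]
r5 m[K→φ1] = [63, 56, 63, 63]
r5 m[R→φ0] = [4, 6, 4, 7]
r5 m[R→φ2] = [56, 63, 63, 63]
r5 m[B→φ0] = [1, 1, 1, 1]
r5 m[P→φ1] = [8, 1, 5, 7]
r5 m[P→φ3] = [54, 63, 45, 63]
r6 m[φ0→K] = [63, 56, 63, 63]
r6 m[φ0→R] = [392, 441, 441, 441]
r6 m[φ0→B] = [2688, 3024, 3087, 2401]
r6 m[φ1→K] = [48, 40, 49, 28]
r6 m[φ1→P] = [378, 441, 280, 441]
r6 m[φ2→R] = [4, 6, 4, 7]
r6 m[φ3→P] = [8, 1, 5, 7]
r6 m[K→φ0] = [48, 40, 49, 28]
r6 m[K→φ1] = [63, 56, 63, 63]
r6 m[R→φ0] = [4, 6, 4, 7]
r6 m[R→φ2] = [392, 441, 441, 441]
r6 m[B→φ0] = [1, 1, 1, 1]
r6 m[P→φ1] = [8, 1, 5, 7]
r6 m[P→φ3] = [378, 441, 280, 441]
r7 m[φ0→K] = [63, 56, 63, 63]
r7 m[φ0→R] = [392, 441, 441, 441]
r7 m[φ0→B] = [2688, 3024, 3087, 2401]
r7 m[φ1→K] = [48, 40, 49, 28]
r7 m[φ1→P] = [378, 441, 280, 441]
r7 m[φ2→R] = [4, 6, 4, 7]
r7 m[φ3→P] = [8, 1, 5, 7]
r7 m[K→φ0] = [48, 40, 49, 28]
r7 m[K→φ1] = [63, 56, 63, 63]
r7 m[R→φ0] = [4, 6, 4, 7]
r7 m[R→φ2] = [392, 441, 441, 441]
r7 m[B→φ0] = [1, 1, 1, 1]
r7 m[P→φ1] = [8, 1, 5, 7]
r7 m[P→φ3] = [378, 441, 280, 441]
fixed point reached at round 7
b[P] = ⊗ incoming = [3024, 441, 1400, 3087]

b[P] = [3024, 441, 1400, 3087]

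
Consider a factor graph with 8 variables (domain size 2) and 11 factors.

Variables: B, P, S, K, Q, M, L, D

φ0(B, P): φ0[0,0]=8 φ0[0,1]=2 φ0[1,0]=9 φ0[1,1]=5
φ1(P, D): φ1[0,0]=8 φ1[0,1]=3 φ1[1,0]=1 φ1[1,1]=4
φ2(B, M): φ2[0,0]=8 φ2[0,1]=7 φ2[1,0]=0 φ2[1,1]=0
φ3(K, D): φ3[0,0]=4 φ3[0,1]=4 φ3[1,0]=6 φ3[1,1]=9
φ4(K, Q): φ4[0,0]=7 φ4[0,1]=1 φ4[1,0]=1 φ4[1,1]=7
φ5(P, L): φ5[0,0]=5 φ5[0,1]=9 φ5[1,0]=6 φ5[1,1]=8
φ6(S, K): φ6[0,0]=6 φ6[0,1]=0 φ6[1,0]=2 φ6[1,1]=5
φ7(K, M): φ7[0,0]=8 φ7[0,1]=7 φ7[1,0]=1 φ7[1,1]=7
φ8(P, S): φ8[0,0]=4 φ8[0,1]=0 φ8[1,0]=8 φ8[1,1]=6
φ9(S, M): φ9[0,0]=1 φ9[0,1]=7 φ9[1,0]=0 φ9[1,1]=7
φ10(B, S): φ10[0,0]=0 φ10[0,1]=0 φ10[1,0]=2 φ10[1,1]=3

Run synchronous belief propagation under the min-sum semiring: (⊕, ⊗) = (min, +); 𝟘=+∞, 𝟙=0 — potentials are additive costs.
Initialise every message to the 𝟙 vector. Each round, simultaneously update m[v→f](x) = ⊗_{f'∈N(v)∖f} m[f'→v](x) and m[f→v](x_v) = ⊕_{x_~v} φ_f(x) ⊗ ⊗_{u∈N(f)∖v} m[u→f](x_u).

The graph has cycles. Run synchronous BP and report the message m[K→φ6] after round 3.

init: all messages = 𝟙 over 2 values
r1 m[φ0→B] = [2, 5]
r1 m[φ0→P] = [8, 2]
r1 m[φ1→P] = [3, 1]
r1 m[φ1→D] = [1, 3]
r1 m[φ2→B] = [7, 0]
r1 m[φ2→M] = [0, 0]
r1 m[φ3→K] = [4, 6]
r1 m[φ3→D] = [4, 4]
r1 m[φ4→K] = [1, 1]
r1 m[φ4→Q] = [1, 1]
r1 m[φ5→P] = [5, 6]
r1 m[φ5→L] = [5, 8]
r1 m[φ6→S] = [0, 2]
r1 m[φ6→K] = [2, 0]
r1 m[φ7→K] = [7, 1]
r1 m[φ7→M] = [1, 7]
r1 m[φ8→P] = [0, 6]
r1 m[φ8→S] = [4, 0]
r1 m[φ9→S] = [1, 0]
r1 m[φ9→M] = [0, 7]
r1 m[φ10→B] = [0, 2]
r1 m[φ10→S] = [0, 0]
r1 m[B→φ0] = [0, 0]
r1 m[B→φ2] = [0, 0]
r1 m[B→φ10] = [0, 0]
r1 m[P→φ0] = [0, 0]
r1 m[P→φ1] = [0, 0]
r1 m[P→φ5] = [0, 0]
r1 m[P→φ8] = [0, 0]
r1 m[S→φ6] = [0, 0]
r1 m[S→φ8] = [0, 0]
r1 m[S→φ9] = [0, 0]
r1 m[S→φ10] = [0, 0]
r1 m[K→φ3] = [0, 0]
r1 m[K→φ4] = [0, 0]
r1 m[K→φ6] = [0, 0]
r1 m[K→φ7] = [0, 0]
r1 m[Q→φ4] = [0, 0]
r1 m[M→φ2] = [0, 0]
r1 m[M→φ7] = [0, 0]
r1 m[M→φ9] = [0, 0]
r1 m[L→φ5] = [0, 0]
r1 m[D→φ1] = [0, 0]
r1 m[D→φ3] = [0, 0]
r2 m[φ0→B] = [2, 5]
r2 m[φ0→P] = [8, 2]
r2 m[φ1→P] = [3, 1]
r2 m[φ1→D] = [1, 3]
r2 m[φ2→B] = [7, 0]
r2 m[φ2→M] = [0, 0]
r2 m[φ3→K] = [4, 6]
r2 m[φ3→D] = [4, 4]
r2 m[φ4→K] = [1, 1]
r2 m[φ4→Q] = [1, 1]
r2 m[φ5→P] = [5, 6]
r2 m[φ5→L] = [5, 8]
r2 m[φ6→S] = [0, 2]
r2 m[φ6→K] = [2, 0]
r2 m[φ7→K] = [7, 1]
r2 m[φ7→M] = [1, 7]
r2 m[φ8→P] = [0, 6]
r2 m[φ8→S] = [4, 0]
r2 m[φ9→S] = [1, 0]
r2 m[φ9→M] = [0, 7]
r2 m[φ10→B] = [0, 2]
r2 m[φ10→S] = [0, 0]
r2 m[B→φ0] = [7, 2]
r2 m[B→φ2] = [2, 7]
r2 m[B→φ10] = [9, 5]
r2 m[P→φ0] = [8, 13]
r2 m[P→φ1] = [13, 14]
r2 m[P→φ5] = [11, 9]
r2 m[P→φ8] = [16, 9]
r2 m[S→φ6] = [5, 0]
r2 m[S→φ8] = [1, 2]
r2 m[S→φ9] = [4, 2]
r2 m[S→φ10] = [5, 2]
r2 m[K→φ3] = [10, 2]
r2 m[K→φ4] = [13, 7]
r2 m[K→φ6] = [12, 8]
r2 m[K→φ7] = [7, 7]
r2 m[Q→φ4] = [0, 0]
r2 m[M→φ2] = [1, 14]
r2 m[M→φ7] = [0, 7]
r2 m[M→φ9] = [1, 7]
r2 m[L→φ5] = [0, 0]
r2 m[D→φ1] = [4, 4]
r2 m[D→φ3] = [1, 3]
r3 m[φ0→B] = [15, 17]
r3 m[φ0→P] = [11, 7]
r3 m[φ1→P] = [7, 5]
r3 m[φ1→D] = [15, 16]
r3 m[φ2→B] = [9, 1]
r3 m[φ2→M] = [7, 7]
r3 m[φ3→K] = [5, 7]
r3 m[φ3→D] = [8, 11]
r3 m[φ4→K] = [1, 1]
r3 m[φ4→Q] = [8, 14]
r3 m[φ5→P] = [5, 6]
r3 m[φ5→L] = [15, 17]
r3 m[φ6→S] = [8, 13]
r3 m[φ6→K] = [2, 5]
r3 m[φ7→K] = [8, 1]
r3 m[φ7→M] = [8, 14]
r3 m[φ8→P] = [2, 8]
r3 m[φ8→S] = [17, 15]
r3 m[φ9→S] = [2, 1]
r3 m[φ9→M] = [2, 9]
r3 m[φ10→B] = [2, 5]
r3 m[φ10→S] = [7, 8]
r3 m[B→φ0] = [7, 2]
r3 m[B→φ2] = [2, 7]
r3 m[B→φ10] = [9, 5]
r3 m[P→φ0] = [8, 13]
r3 m[P→φ1] = [13, 14]
r3 m[P→φ5] = [11, 9]
r3 m[P→φ8] = [16, 9]
r3 m[S→φ6] = [5, 0]
r3 m[S→φ8] = [1, 2]
r3 m[S→φ9] = [4, 2]
r3 m[S→φ10] = [5, 2]
r3 m[K→φ3] = [10, 2]
r3 m[K→φ4] = [13, 7]
r3 m[K→φ6] = [12, 8]
r3 m[K→φ7] = [7, 7]
r3 m[Q→φ4] = [0, 0]
r3 m[M→φ2] = [1, 14]
r3 m[M→φ7] = [0, 7]
r3 m[M→φ9] = [1, 7]
r3 m[L→φ5] = [0, 0]
r3 m[D→φ1] = [4, 4]
r3 m[D→φ3] = [1, 3]

message @ round 3 = [12, 8]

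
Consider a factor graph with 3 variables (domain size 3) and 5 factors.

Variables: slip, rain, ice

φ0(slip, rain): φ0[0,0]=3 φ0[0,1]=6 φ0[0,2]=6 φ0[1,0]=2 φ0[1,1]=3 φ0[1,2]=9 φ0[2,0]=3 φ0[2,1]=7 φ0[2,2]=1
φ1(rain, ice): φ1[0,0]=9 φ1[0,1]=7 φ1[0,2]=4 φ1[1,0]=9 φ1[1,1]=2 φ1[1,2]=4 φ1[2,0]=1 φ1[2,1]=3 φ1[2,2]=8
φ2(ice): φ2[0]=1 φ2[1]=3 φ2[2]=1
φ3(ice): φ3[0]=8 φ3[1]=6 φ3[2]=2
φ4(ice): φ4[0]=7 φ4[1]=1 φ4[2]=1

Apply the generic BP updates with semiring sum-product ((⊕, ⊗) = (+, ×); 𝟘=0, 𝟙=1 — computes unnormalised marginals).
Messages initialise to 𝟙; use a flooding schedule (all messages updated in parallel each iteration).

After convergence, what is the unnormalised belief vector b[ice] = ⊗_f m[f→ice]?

b[ice] = [12992, 2448, 448]

init: all messages = 𝟙 over 3 values
r1 m[φ0→slip] = [15, 14, 11]
r1 m[φ0→rain] = [8, 16, 16]
r1 m[φ1→rain] = [20, 15, 12]
r1 m[φ1→ice] = [19, 12, 16]
r1 m[φ2→ice] = [1, 3, 1]
r1 m[φ3→ice] = [8, 6, 2]
r1 m[φ4→ice] = [7, 1, 1]
r1 m[slip→φ0] = [1, 1, 1]
r1 m[rain→φ0] = [1, 1, 1]
r1 m[rain→φ1] = [1, 1, 1]
r1 m[ice→φ1] = [1, 1, 1]
r1 m[ice→φ2] = [1, 1, 1]
r1 m[ice→φ3] = [1, 1, 1]
r1 m[ice→φ4] = [1, 1, 1]
r2 m[φ0→slip] = [15, 14, 11]
r2 m[φ0→rain] = [8, 16, 16]
r2 m[φ1→rain] = [20, 15, 12]
r2 m[φ1→ice] = [19, 12, 16]
r2 m[φ2→ice] = [1, 3, 1]
r2 m[φ3→ice] = [8, 6, 2]
r2 m[φ4→ice] = [7, 1, 1]
r2 m[slip→φ0] = [1, 1, 1]
r2 m[rain→φ0] = [20, 15, 12]
r2 m[rain→φ1] = [8, 16, 16]
r2 m[ice→φ1] = [56, 18, 2]
r2 m[ice→φ2] = [1064, 72, 32]
r2 m[ice→φ3] = [133, 36, 16]
r2 m[ice→φ4] = [152, 216, 32]
r3 m[φ0→slip] = [222, 193, 177]
r3 m[φ0→rain] = [8, 16, 16]
r3 m[φ1→rain] = [638, 548, 126]
r3 m[φ1→ice] = [232, 136, 224]
r3 m[φ2→ice] = [1, 3, 1]
r3 m[φ3→ice] = [8, 6, 2]
r3 m[φ4→ice] = [7, 1, 1]
r3 m[slip→φ0] = [1, 1, 1]
r3 m[rain→φ0] = [20, 15, 12]
r3 m[rain→φ1] = [8, 16, 16]
r3 m[ice→φ1] = [56, 18, 2]
r3 m[ice→φ2] = [1064, 72, 32]
r3 m[ice→φ3] = [133, 36, 16]
r3 m[ice→φ4] = [152, 216, 32]
r4 m[φ0→slip] = [222, 193, 177]
r4 m[φ0→rain] = [8, 16, 16]
r4 m[φ1→rain] = [638, 548, 126]
r4 m[φ1→ice] = [232, 136, 224]
r4 m[φ2→ice] = [1, 3, 1]
r4 m[φ3→ice] = [8, 6, 2]
r4 m[φ4→ice] = [7, 1, 1]
r4 m[slip→φ0] = [1, 1, 1]
r4 m[rain→φ0] = [638, 548, 126]
r4 m[rain→φ1] = [8, 16, 16]
r4 m[ice→φ1] = [56, 18, 2]
r4 m[ice→φ2] = [12992, 816, 448]
r4 m[ice→φ3] = [1624, 408, 224]
r4 m[ice→φ4] = [1856, 2448, 448]
r5 m[φ0→slip] = [5958, 4054, 5876]
r5 m[φ0→rain] = [8, 16, 16]
r5 m[φ1→rain] = [638, 548, 126]
r5 m[φ1→ice] = [232, 136, 224]
r5 m[φ2→ice] = [1, 3, 1]
r5 m[φ3→ice] = [8, 6, 2]
r5 m[φ4→ice] = [7, 1, 1]
r5 m[slip→φ0] = [1, 1, 1]
r5 m[rain→φ0] = [638, 548, 126]
r5 m[rain→φ1] = [8, 16, 16]
r5 m[ice→φ1] = [56, 18, 2]
r5 m[ice→φ2] = [12992, 816, 448]
r5 m[ice→φ3] = [1624, 408, 224]
r5 m[ice→φ4] = [1856, 2448, 448]
r6 m[φ0→slip] = [5958, 4054, 5876]
r6 m[φ0→rain] = [8, 16, 16]
r6 m[φ1→rain] = [638, 548, 126]
r6 m[φ1→ice] = [232, 136, 224]
r6 m[φ2→ice] = [1, 3, 1]
r6 m[φ3→ice] = [8, 6, 2]
r6 m[φ4→ice] = [7, 1, 1]
r6 m[slip→φ0] = [1, 1, 1]
r6 m[rain→φ0] = [638, 548, 126]
r6 m[rain→φ1] = [8, 16, 16]
r6 m[ice→φ1] = [56, 18, 2]
r6 m[ice→φ2] = [12992, 816, 448]
r6 m[ice→φ3] = [1624, 408, 224]
r6 m[ice→φ4] = [1856, 2448, 448]
fixed point reached at round 6
b[ice] = ⊗ incoming = [12992, 2448, 448]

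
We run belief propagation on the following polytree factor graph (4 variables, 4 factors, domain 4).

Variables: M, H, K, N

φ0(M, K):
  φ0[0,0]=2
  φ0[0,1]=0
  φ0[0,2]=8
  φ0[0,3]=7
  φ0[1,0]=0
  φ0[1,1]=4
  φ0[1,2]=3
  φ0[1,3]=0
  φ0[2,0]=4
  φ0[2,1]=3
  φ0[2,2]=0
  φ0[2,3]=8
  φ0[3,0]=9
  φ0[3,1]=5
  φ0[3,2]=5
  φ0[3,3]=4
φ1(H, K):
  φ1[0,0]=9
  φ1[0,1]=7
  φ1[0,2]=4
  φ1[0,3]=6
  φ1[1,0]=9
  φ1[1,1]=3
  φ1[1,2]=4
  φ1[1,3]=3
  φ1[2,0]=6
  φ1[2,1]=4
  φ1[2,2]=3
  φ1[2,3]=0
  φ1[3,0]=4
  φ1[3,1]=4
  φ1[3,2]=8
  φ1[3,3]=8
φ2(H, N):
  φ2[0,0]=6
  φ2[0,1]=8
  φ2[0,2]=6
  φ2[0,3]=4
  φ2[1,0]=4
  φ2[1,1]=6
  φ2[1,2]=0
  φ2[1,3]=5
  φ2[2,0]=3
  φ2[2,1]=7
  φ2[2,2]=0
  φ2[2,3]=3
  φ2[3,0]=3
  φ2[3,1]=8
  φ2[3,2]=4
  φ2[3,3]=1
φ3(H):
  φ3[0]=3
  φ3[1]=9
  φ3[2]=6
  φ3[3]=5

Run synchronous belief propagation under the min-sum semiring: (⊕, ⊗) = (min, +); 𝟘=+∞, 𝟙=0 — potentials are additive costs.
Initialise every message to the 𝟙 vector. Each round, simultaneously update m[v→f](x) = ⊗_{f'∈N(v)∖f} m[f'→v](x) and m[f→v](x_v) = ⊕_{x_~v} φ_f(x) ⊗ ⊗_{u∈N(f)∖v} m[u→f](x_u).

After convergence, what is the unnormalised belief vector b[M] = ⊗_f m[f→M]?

b[M] = [10, 6, 9, 10]

init: all messages = 𝟙 over 4 values
r1 m[φ0→M] = [0, 0, 0, 4]
r1 m[φ0→K] = [0, 0, 0, 0]
r1 m[φ1→H] = [4, 3, 0, 4]
r1 m[φ1→K] = [4, 3, 3, 0]
r1 m[φ2→H] = [4, 0, 0, 1]
r1 m[φ2→N] = [3, 6, 0, 1]
r1 m[φ3→H] = [3, 9, 6, 5]
r1 m[M→φ0] = [0, 0, 0, 0]
r1 m[H→φ1] = [0, 0, 0, 0]
r1 m[H→φ2] = [0, 0, 0, 0]
r1 m[H→φ3] = [0, 0, 0, 0]
r1 m[K→φ0] = [0, 0, 0, 0]
r1 m[K→φ1] = [0, 0, 0, 0]
r1 m[N→φ2] = [0, 0, 0, 0]
r2 m[φ0→M] = [0, 0, 0, 4]
r2 m[φ0→K] = [0, 0, 0, 0]
r2 m[φ1→H] = [4, 3, 0, 4]
r2 m[φ1→K] = [4, 3, 3, 0]
r2 m[φ2→H] = [4, 0, 0, 1]
r2 m[φ2→N] = [3, 6, 0, 1]
r2 m[φ3→H] = [3, 9, 6, 5]
r2 m[M→φ0] = [0, 0, 0, 0]
r2 m[H→φ1] = [7, 9, 6, 6]
r2 m[H→φ2] = [7, 12, 6, 9]
r2 m[H→φ3] = [8, 3, 0, 5]
r2 m[K→φ0] = [4, 3, 3, 0]
r2 m[K→φ1] = [0, 0, 0, 0]
r2 m[N→φ2] = [0, 0, 0, 0]
r3 m[φ0→M] = [3, 0, 3, 4]
r3 m[φ0→K] = [0, 0, 0, 0]
r3 m[φ1→H] = [4, 3, 0, 4]
r3 m[φ1→K] = [10, 10, 9, 6]
r3 m[φ2→H] = [4, 0, 0, 1]
r3 m[φ2→N] = [9, 13, 6, 9]
r3 m[φ3→H] = [3, 9, 6, 5]
r3 m[M→φ0] = [0, 0, 0, 0]
r3 m[H→φ1] = [7, 9, 6, 6]
r3 m[H→φ2] = [7, 12, 6, 9]
r3 m[H→φ3] = [8, 3, 0, 5]
r3 m[K→φ0] = [4, 3, 3, 0]
r3 m[K→φ1] = [0, 0, 0, 0]
r3 m[N→φ2] = [0, 0, 0, 0]
r4 m[φ0→M] = [3, 0, 3, 4]
r4 m[φ0→K] = [0, 0, 0, 0]
r4 m[φ1→H] = [4, 3, 0, 4]
r4 m[φ1→K] = [10, 10, 9, 6]
r4 m[φ2→H] = [4, 0, 0, 1]
r4 m[φ2→N] = [9, 13, 6, 9]
r4 m[φ3→H] = [3, 9, 6, 5]
r4 m[M→φ0] = [0, 0, 0, 0]
r4 m[H→φ1] = [7, 9, 6, 6]
r4 m[H→φ2] = [7, 12, 6, 9]
r4 m[H→φ3] = [8, 3, 0, 5]
r4 m[K→φ0] = [10, 10, 9, 6]
r4 m[K→φ1] = [0, 0, 0, 0]
r4 m[N→φ2] = [0, 0, 0, 0]
r5 m[φ0→M] = [10, 6, 9, 10]
r5 m[φ0→K] = [0, 0, 0, 0]
r5 m[φ1→H] = [4, 3, 0, 4]
r5 m[φ1→K] = [10, 10, 9, 6]
r5 m[φ2→H] = [4, 0, 0, 1]
r5 m[φ2→N] = [9, 13, 6, 9]
r5 m[φ3→H] = [3, 9, 6, 5]
r5 m[M→φ0] = [0, 0, 0, 0]
r5 m[H→φ1] = [7, 9, 6, 6]
r5 m[H→φ2] = [7, 12, 6, 9]
r5 m[H→φ3] = [8, 3, 0, 5]
r5 m[K→φ0] = [10, 10, 9, 6]
r5 m[K→φ1] = [0, 0, 0, 0]
r5 m[N→φ2] = [0, 0, 0, 0]
r6 m[φ0→M] = [10, 6, 9, 10]
r6 m[φ0→K] = [0, 0, 0, 0]
r6 m[φ1→H] = [4, 3, 0, 4]
r6 m[φ1→K] = [10, 10, 9, 6]
r6 m[φ2→H] = [4, 0, 0, 1]
r6 m[φ2→N] = [9, 13, 6, 9]
r6 m[φ3→H] = [3, 9, 6, 5]
r6 m[M→φ0] = [0, 0, 0, 0]
r6 m[H→φ1] = [7, 9, 6, 6]
r6 m[H→φ2] = [7, 12, 6, 9]
r6 m[H→φ3] = [8, 3, 0, 5]
r6 m[K→φ0] = [10, 10, 9, 6]
r6 m[K→φ1] = [0, 0, 0, 0]
r6 m[N→φ2] = [0, 0, 0, 0]
fixed point reached at round 6
b[M] = ⊗ incoming = [10, 6, 9, 10]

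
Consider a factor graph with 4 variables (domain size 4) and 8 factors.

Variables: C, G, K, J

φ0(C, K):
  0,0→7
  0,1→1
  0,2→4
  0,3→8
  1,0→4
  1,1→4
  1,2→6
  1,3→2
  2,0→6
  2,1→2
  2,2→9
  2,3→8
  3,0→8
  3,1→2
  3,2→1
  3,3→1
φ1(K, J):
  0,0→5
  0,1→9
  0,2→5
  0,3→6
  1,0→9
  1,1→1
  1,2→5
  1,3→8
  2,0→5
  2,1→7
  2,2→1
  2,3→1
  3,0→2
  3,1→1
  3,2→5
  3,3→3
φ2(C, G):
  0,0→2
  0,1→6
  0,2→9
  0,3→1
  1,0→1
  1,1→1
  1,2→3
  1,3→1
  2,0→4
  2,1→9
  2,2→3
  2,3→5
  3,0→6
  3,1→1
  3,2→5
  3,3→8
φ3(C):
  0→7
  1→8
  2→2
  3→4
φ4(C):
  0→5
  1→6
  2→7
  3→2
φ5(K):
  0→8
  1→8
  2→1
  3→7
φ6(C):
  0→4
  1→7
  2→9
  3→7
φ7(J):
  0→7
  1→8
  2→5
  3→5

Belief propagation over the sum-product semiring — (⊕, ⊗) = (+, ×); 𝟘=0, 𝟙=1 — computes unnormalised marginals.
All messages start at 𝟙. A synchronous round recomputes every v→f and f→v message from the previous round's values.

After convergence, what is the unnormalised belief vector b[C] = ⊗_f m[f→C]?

init: all messages = 𝟙 over 4 values
r1 m[φ0→C] = [20, 16, 25, 12]
r1 m[φ0→K] = [25, 9, 20, 19]
r1 m[φ1→K] = [25, 23, 14, 11]
r1 m[φ1→J] = [21, 18, 16, 18]
r1 m[φ2→C] = [18, 6, 21, 20]
r1 m[φ2→G] = [13, 17, 20, 15]
r1 m[φ3→C] = [7, 8, 2, 4]
r1 m[φ4→C] = [5, 6, 7, 2]
r1 m[φ5→K] = [8, 8, 1, 7]
r1 m[φ6→C] = [4, 7, 9, 7]
r1 m[φ7→J] = [7, 8, 5, 5]
r1 m[C→φ0] = [1, 1, 1, 1]
r1 m[C→φ2] = [1, 1, 1, 1]
r1 m[C→φ3] = [1, 1, 1, 1]
r1 m[C→φ4] = [1, 1, 1, 1]
r1 m[C→φ6] = [1, 1, 1, 1]
r1 m[G→φ2] = [1, 1, 1, 1]
r1 m[K→φ0] = [1, 1, 1, 1]
r1 m[K→φ1] = [1, 1, 1, 1]
r1 m[K→φ5] = [1, 1, 1, 1]
r1 m[J→φ1] = [1, 1, 1, 1]
r1 m[J→φ7] = [1, 1, 1, 1]
r2 m[φ0→C] = [20, 16, 25, 12]
r2 m[φ0→K] = [25, 9, 20, 19]
r2 m[φ1→K] = [25, 23, 14, 11]
r2 m[φ1→J] = [21, 18, 16, 18]
r2 m[φ2→C] = [18, 6, 21, 20]
r2 m[φ2→G] = [13, 17, 20, 15]
r2 m[φ3→C] = [7, 8, 2, 4]
r2 m[φ4→C] = [5, 6, 7, 2]
r2 m[φ5→K] = [8, 8, 1, 7]
r2 m[φ6→C] = [4, 7, 9, 7]
r2 m[φ7→J] = [7, 8, 5, 5]
r2 m[C→φ0] = [2520, 2016, 2646, 1120]
r2 m[C→φ2] = [2800, 5376, 3150, 672]
r2 m[C→φ3] = [7200, 4032, 33075, 3360]
r2 m[C→φ4] = [10080, 5376, 9450, 6720]
r2 m[C→φ6] = [12600, 4608, 7350, 1920]
r2 m[G→φ2] = [1, 1, 1, 1]
r2 m[K→φ0] = [200, 184, 14, 77]
r2 m[K→φ1] = [200, 72, 20, 133]
r2 m[K→φ5] = [625, 207, 280, 209]
r2 m[J→φ1] = [7, 8, 5, 5]
r2 m[J→φ7] = [21, 18, 16, 18]
r3 m[φ0→C] = [2256, 1774, 2310, 2059]
r3 m[φ0→K] = [50540, 18116, 47110, 46480]
r3 m[φ1→K] = [162, 136, 101, 62]
r3 m[φ1→J] = [2014, 2145, 2045, 2195]
r3 m[φ2→C] = [18, 6, 21, 20]
r3 m[φ2→G] = [27608, 51198, 54138, 29302]
r3 m[φ3→C] = [7, 8, 2, 4]
r3 m[φ4→C] = [5, 6, 7, 2]
r3 m[φ5→K] = [8, 8, 1, 7]
r3 m[φ6→C] = [4, 7, 9, 7]
r3 m[φ7→J] = [7, 8, 5, 5]
r3 m[C→φ0] = [2520, 2016, 2646, 1120]
r3 m[C→φ2] = [2800, 5376, 3150, 672]
r3 m[C→φ3] = [7200, 4032, 33075, 3360]
r3 m[C→φ4] = [10080, 5376, 9450, 6720]
r3 m[C→φ6] = [12600, 4608, 7350, 1920]
r3 m[G→φ2] = [1, 1, 1, 1]
r3 m[K→φ0] = [200, 184, 14, 77]
r3 m[K→φ1] = [200, 72, 20, 133]
r3 m[K→φ5] = [625, 207, 280, 209]
r3 m[J→φ1] = [7, 8, 5, 5]
r3 m[J→φ7] = [21, 18, 16, 18]
r4 m[φ0→C] = [2256, 1774, 2310, 2059]
r4 m[φ0→K] = [50540, 18116, 47110, 46480]
r4 m[φ1→K] = [162, 136, 101, 62]
r4 m[φ1→J] = [2014, 2145, 2045, 2195]
r4 m[φ2→C] = [18, 6, 21, 20]
r4 m[φ2→G] = [27608, 51198, 54138, 29302]
r4 m[φ3→C] = [7, 8, 2, 4]
r4 m[φ4→C] = [5, 6, 7, 2]
r4 m[φ5→K] = [8, 8, 1, 7]
r4 m[φ6→C] = [4, 7, 9, 7]
r4 m[φ7→J] = [7, 8, 5, 5]
r4 m[C→φ0] = [2520, 2016, 2646, 1120]
r4 m[C→φ2] = [315840, 596064, 291060, 115304]
r4 m[C→φ3] = [812160, 447048, 3056130, 576520]
r4 m[C→φ4] = [1137024, 596064, 873180, 1153040]
r4 m[C→φ6] = [1421280, 510912, 679140, 329440]
r4 m[G→φ2] = [1, 1, 1, 1]
r4 m[K→φ0] = [1296, 1088, 101, 434]
r4 m[K→φ1] = [404320, 144928, 47110, 325360]
r4 m[K→φ5] = [8187480, 2463776, 4758110, 2881760]
r4 m[J→φ1] = [7, 8, 5, 5]
r4 m[J→φ7] = [2014, 2145, 2045, 2195]
r5 m[φ0→C] = [14036, 11010, 14333, 13079]
r5 m[φ0→K] = [50540, 18116, 47110, 46480]
r5 m[φ1→K] = [162, 136, 101, 62]
r5 m[φ1→J] = [4212222, 4438938, 4420150, 4608534]
r5 m[φ2→C] = [18, 6, 21, 20]
r5 m[φ2→G] = [3083808, 5225948, 6080452, 3289636]
r5 m[φ3→C] = [7, 8, 2, 4]
r5 m[φ4→C] = [5, 6, 7, 2]
r5 m[φ5→K] = [8, 8, 1, 7]
r5 m[φ6→C] = [4, 7, 9, 7]
r5 m[φ7→J] = [7, 8, 5, 5]
r5 m[C→φ0] = [2520, 2016, 2646, 1120]
r5 m[C→φ2] = [315840, 596064, 291060, 115304]
r5 m[C→φ3] = [812160, 447048, 3056130, 576520]
r5 m[C→φ4] = [1137024, 596064, 873180, 1153040]
r5 m[C→φ6] = [1421280, 510912, 679140, 329440]
r5 m[G→φ2] = [1, 1, 1, 1]
r5 m[K→φ0] = [1296, 1088, 101, 434]
r5 m[K→φ1] = [404320, 144928, 47110, 325360]
r5 m[K→φ5] = [8187480, 2463776, 4758110, 2881760]
r5 m[J→φ1] = [7, 8, 5, 5]
r5 m[J→φ7] = [2014, 2145, 2045, 2195]
r6 m[φ0→C] = [14036, 11010, 14333, 13079]
r6 m[φ0→K] = [50540, 18116, 47110, 46480]
r6 m[φ1→K] = [162, 136, 101, 62]
r6 m[φ1→J] = [4212222, 4438938, 4420150, 4608534]
r6 m[φ2→C] = [18, 6, 21, 20]
r6 m[φ2→G] = [3083808, 5225948, 6080452, 3289636]
r6 m[φ3→C] = [7, 8, 2, 4]
r6 m[φ4→C] = [5, 6, 7, 2]
r6 m[φ5→K] = [8, 8, 1, 7]
r6 m[φ6→C] = [4, 7, 9, 7]
r6 m[φ7→J] = [7, 8, 5, 5]
r6 m[C→φ0] = [2520, 2016, 2646, 1120]
r6 m[C→φ2] = [1965040, 3699360, 1805958, 732424]
r6 m[C→φ3] = [5052960, 2774520, 18962559, 3662120]
r6 m[C→φ4] = [7074144, 3699360, 5417874, 7324240]
r6 m[C→φ6] = [8842680, 3170880, 4213902, 2092640]
r6 m[G→φ2] = [1, 1, 1, 1]
r6 m[K→φ0] = [1296, 1088, 101, 434]
r6 m[K→φ1] = [404320, 144928, 47110, 325360]
r6 m[K→φ5] = [8187480, 2463776, 4758110, 2881760]
r6 m[J→φ1] = [7, 8, 5, 5]
r6 m[J→φ7] = [4212222, 4438938, 4420150, 4608534]
r7 m[φ0→C] = [14036, 11010, 14333, 13079]
r7 m[φ0→K] = [50540, 18116, 47110, 46480]
r7 m[φ1→K] = [162, 136, 101, 62]
r7 m[φ1→J] = [4212222, 4438938, 4420150, 4608534]
r7 m[φ2→C] = [18, 6, 21, 20]
r7 m[φ2→G] = [19247816, 32475646, 37863434, 20553582]
r7 m[φ3→C] = [7, 8, 2, 4]
r7 m[φ4→C] = [5, 6, 7, 2]
r7 m[φ5→K] = [8, 8, 1, 7]
r7 m[φ6→C] = [4, 7, 9, 7]
r7 m[φ7→J] = [7, 8, 5, 5]
r7 m[C→φ0] = [2520, 2016, 2646, 1120]
r7 m[C→φ2] = [1965040, 3699360, 1805958, 732424]
r7 m[C→φ3] = [5052960, 2774520, 18962559, 3662120]
r7 m[C→φ4] = [7074144, 3699360, 5417874, 7324240]
r7 m[C→φ6] = [8842680, 3170880, 4213902, 2092640]
r7 m[G→φ2] = [1, 1, 1, 1]
r7 m[K→φ0] = [1296, 1088, 101, 434]
r7 m[K→φ1] = [404320, 144928, 47110, 325360]
r7 m[K→φ5] = [8187480, 2463776, 4758110, 2881760]
r7 m[J→φ1] = [7, 8, 5, 5]
r7 m[J→φ7] = [4212222, 4438938, 4420150, 4608534]
r8 m[φ0→C] = [14036, 11010, 14333, 13079]
r8 m[φ0→K] = [50540, 18116, 47110, 46480]
r8 m[φ1→K] = [162, 136, 101, 62]
r8 m[φ1→J] = [4212222, 4438938, 4420150, 4608534]
r8 m[φ2→C] = [18, 6, 21, 20]
r8 m[φ2→G] = [19247816, 32475646, 37863434, 20553582]
r8 m[φ3→C] = [7, 8, 2, 4]
r8 m[φ4→C] = [5, 6, 7, 2]
r8 m[φ5→K] = [8, 8, 1, 7]
r8 m[φ6→C] = [4, 7, 9, 7]
r8 m[φ7→J] = [7, 8, 5, 5]
r8 m[C→φ0] = [2520, 2016, 2646, 1120]
r8 m[C→φ2] = [1965040, 3699360, 1805958, 732424]
r8 m[C→φ3] = [5052960, 2774520, 18962559, 3662120]
r8 m[C→φ4] = [7074144, 3699360, 5417874, 7324240]
r8 m[C→φ6] = [8842680, 3170880, 4213902, 2092640]
r8 m[G→φ2] = [1, 1, 1, 1]
r8 m[K→φ0] = [1296, 1088, 101, 434]
r8 m[K→φ1] = [404320, 144928, 47110, 325360]
r8 m[K→φ5] = [8187480, 2463776, 4758110, 2881760]
r8 m[J→φ1] = [7, 8, 5, 5]
r8 m[J→φ7] = [4212222, 4438938, 4420150, 4608534]
fixed point reached at round 8
b[C] = ⊗ incoming = [35370720, 22196160, 37925118, 14648480]

b[C] = [35370720, 22196160, 37925118, 14648480]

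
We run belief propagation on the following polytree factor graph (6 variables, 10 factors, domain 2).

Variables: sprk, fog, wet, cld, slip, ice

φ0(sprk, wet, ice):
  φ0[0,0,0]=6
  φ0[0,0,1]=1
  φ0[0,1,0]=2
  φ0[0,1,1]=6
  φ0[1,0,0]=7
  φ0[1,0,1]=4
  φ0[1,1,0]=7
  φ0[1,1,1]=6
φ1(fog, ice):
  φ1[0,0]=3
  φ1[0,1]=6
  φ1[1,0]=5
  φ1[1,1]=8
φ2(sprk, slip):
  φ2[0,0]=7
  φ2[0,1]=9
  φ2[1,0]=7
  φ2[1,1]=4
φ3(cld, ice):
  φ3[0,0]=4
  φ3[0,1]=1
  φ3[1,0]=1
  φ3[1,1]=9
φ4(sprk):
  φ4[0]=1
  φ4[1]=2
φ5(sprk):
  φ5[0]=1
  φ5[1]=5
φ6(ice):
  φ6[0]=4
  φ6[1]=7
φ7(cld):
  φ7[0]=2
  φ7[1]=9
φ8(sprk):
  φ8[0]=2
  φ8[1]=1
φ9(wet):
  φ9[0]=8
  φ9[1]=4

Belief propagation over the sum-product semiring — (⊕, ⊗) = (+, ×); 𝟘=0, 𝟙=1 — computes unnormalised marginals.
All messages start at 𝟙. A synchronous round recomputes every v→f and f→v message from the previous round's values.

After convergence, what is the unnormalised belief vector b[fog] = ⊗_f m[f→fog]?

init: all messages = 𝟙 over 2 values
r1 m[φ0→sprk] = [15, 24]
r1 m[φ0→wet] = [18, 21]
r1 m[φ0→ice] = [22, 17]
r1 m[φ1→fog] = [9, 13]
r1 m[φ1→ice] = [8, 14]
r1 m[φ2→sprk] = [16, 11]
r1 m[φ2→slip] = [14, 13]
r1 m[φ3→cld] = [5, 10]
r1 m[φ3→ice] = [5, 10]
r1 m[φ4→sprk] = [1, 2]
r1 m[φ5→sprk] = [1, 5]
r1 m[φ6→ice] = [4, 7]
r1 m[φ7→cld] = [2, 9]
r1 m[φ8→sprk] = [2, 1]
r1 m[φ9→wet] = [8, 4]
r1 m[sprk→φ0] = [1, 1]
r1 m[sprk→φ2] = [1, 1]
r1 m[sprk→φ4] = [1, 1]
r1 m[sprk→φ5] = [1, 1]
r1 m[sprk→φ8] = [1, 1]
r1 m[fog→φ1] = [1, 1]
r1 m[wet→φ0] = [1, 1]
r1 m[wet→φ9] = [1, 1]
r1 m[cld→φ3] = [1, 1]
r1 m[cld→φ7] = [1, 1]
r1 m[slip→φ2] = [1, 1]
r1 m[ice→φ0] = [1, 1]
r1 m[ice→φ1] = [1, 1]
r1 m[ice→φ3] = [1, 1]
r1 m[ice→φ6] = [1, 1]
r2 m[φ0→sprk] = [15, 24]
r2 m[φ0→wet] = [18, 21]
r2 m[φ0→ice] = [22, 17]
r2 m[φ1→fog] = [9, 13]
r2 m[φ1→ice] = [8, 14]
r2 m[φ2→sprk] = [16, 11]
r2 m[φ2→slip] = [14, 13]
r2 m[φ3→cld] = [5, 10]
r2 m[φ3→ice] = [5, 10]
r2 m[φ4→sprk] = [1, 2]
r2 m[φ5→sprk] = [1, 5]
r2 m[φ6→ice] = [4, 7]
r2 m[φ7→cld] = [2, 9]
r2 m[φ8→sprk] = [2, 1]
r2 m[φ9→wet] = [8, 4]
r2 m[sprk→φ0] = [32, 110]
r2 m[sprk→φ2] = [30, 240]
r2 m[sprk→φ4] = [480, 1320]
r2 m[sprk→φ5] = [480, 528]
r2 m[sprk→φ8] = [240, 2640]
r2 m[fog→φ1] = [1, 1]
r2 m[wet→φ0] = [8, 4]
r2 m[wet→φ9] = [18, 21]
r2 m[cld→φ3] = [2, 9]
r2 m[cld→φ7] = [5, 10]
r2 m[slip→φ2] = [1, 1]
r2 m[ice→φ0] = [160, 980]
r2 m[ice→φ1] = [440, 1190]
r2 m[ice→φ3] = [704, 1666]
r2 m[ice→φ6] = [880, 2380]
r3 m[φ0→sprk] = [40320, 68320]
r3 m[φ0→wet] = [616480, 968400]
r3 m[φ0→ice] = [11032, 7184]
r3 m[φ1→fog] = [8460, 11720]
r3 m[φ1→ice] = [8, 14]
r3 m[φ2→sprk] = [16, 11]
r3 m[φ2→slip] = [1890, 1230]
r3 m[φ3→cld] = [4482, 15698]
r3 m[φ3→ice] = [17, 83]
r3 m[φ4→sprk] = [1, 2]
r3 m[φ5→sprk] = [1, 5]
r3 m[φ6→ice] = [4, 7]
r3 m[φ7→cld] = [2, 9]
r3 m[φ8→sprk] = [2, 1]
r3 m[φ9→wet] = [8, 4]
r3 m[sprk→φ0] = [32, 110]
r3 m[sprk→φ2] = [30, 240]
r3 m[sprk→φ4] = [480, 1320]
r3 m[sprk→φ5] = [480, 528]
r3 m[sprk→φ8] = [240, 2640]
r3 m[fog→φ1] = [1, 1]
r3 m[wet→φ0] = [8, 4]
r3 m[wet→φ9] = [18, 21]
r3 m[cld→φ3] = [2, 9]
r3 m[cld→φ7] = [5, 10]
r3 m[slip→φ2] = [1, 1]
r3 m[ice→φ0] = [160, 980]
r3 m[ice→φ1] = [440, 1190]
r3 m[ice→φ3] = [704, 1666]
r3 m[ice→φ6] = [880, 2380]
r4 m[φ0→sprk] = [40320, 68320]
r4 m[φ0→wet] = [616480, 968400]
r4 m[φ0→ice] = [11032, 7184]
r4 m[φ1→fog] = [8460, 11720]
r4 m[φ1→ice] = [8, 14]
r4 m[φ2→sprk] = [16, 11]
r4 m[φ2→slip] = [1890, 1230]
r4 m[φ3→cld] = [4482, 15698]
r4 m[φ3→ice] = [17, 83]
r4 m[φ4→sprk] = [1, 2]
r4 m[φ5→sprk] = [1, 5]
r4 m[φ6→ice] = [4, 7]
r4 m[φ7→cld] = [2, 9]
r4 m[φ8→sprk] = [2, 1]
r4 m[φ9→wet] = [8, 4]
r4 m[sprk→φ0] = [32, 110]
r4 m[sprk→φ2] = [80640, 683200]
r4 m[sprk→φ4] = [1290240, 3757600]
r4 m[sprk→φ5] = [1290240, 1503040]
r4 m[sprk→φ8] = [645120, 7515200]
r4 m[fog→φ1] = [1, 1]
r4 m[wet→φ0] = [8, 4]
r4 m[wet→φ9] = [616480, 968400]
r4 m[cld→φ3] = [2, 9]
r4 m[cld→φ7] = [4482, 15698]
r4 m[slip→φ2] = [1, 1]
r4 m[ice→φ0] = [544, 8134]
r4 m[ice→φ1] = [750176, 4173904]
r4 m[ice→φ3] = [353024, 704032]
r4 m[ice→φ6] = [1500352, 8347808]
r5 m[φ0→sprk] = [290752, 501200]
r5 m[φ0→wet] = [4362576, 7383864]
r5 m[φ0→ice] = [11032, 7184]
r5 m[φ1→fog] = [27293952, 37142112]
r5 m[φ1→ice] = [8, 14]
r5 m[φ2→sprk] = [16, 11]
r5 m[φ2→slip] = [5346880, 3458560]
r5 m[φ3→cld] = [2116128, 6689312]
r5 m[φ3→ice] = [17, 83]
r5 m[φ4→sprk] = [1, 2]
r5 m[φ5→sprk] = [1, 5]
r5 m[φ6→ice] = [4, 7]
r5 m[φ7→cld] = [2, 9]
r5 m[φ8→sprk] = [2, 1]
r5 m[φ9→wet] = [8, 4]
r5 m[sprk→φ0] = [32, 110]
r5 m[sprk→φ2] = [80640, 683200]
r5 m[sprk→φ4] = [1290240, 3757600]
r5 m[sprk→φ5] = [1290240, 1503040]
r5 m[sprk→φ8] = [645120, 7515200]
r5 m[fog→φ1] = [1, 1]
r5 m[wet→φ0] = [8, 4]
r5 m[wet→φ9] = [616480, 968400]
r5 m[cld→φ3] = [2, 9]
r5 m[cld→φ7] = [4482, 15698]
r5 m[slip→φ2] = [1, 1]
r5 m[ice→φ0] = [544, 8134]
r5 m[ice→φ1] = [750176, 4173904]
r5 m[ice→φ3] = [353024, 704032]
r5 m[ice→φ6] = [1500352, 8347808]
r6 m[φ0→sprk] = [290752, 501200]
r6 m[φ0→wet] = [4362576, 7383864]
r6 m[φ0→ice] = [11032, 7184]
r6 m[φ1→fog] = [27293952, 37142112]
r6 m[φ1→ice] = [8, 14]
r6 m[φ2→sprk] = [16, 11]
r6 m[φ2→slip] = [5346880, 3458560]
r6 m[φ3→cld] = [2116128, 6689312]
r6 m[φ3→ice] = [17, 83]
r6 m[φ4→sprk] = [1, 2]
r6 m[φ5→sprk] = [1, 5]
r6 m[φ6→ice] = [4, 7]
r6 m[φ7→cld] = [2, 9]
r6 m[φ8→sprk] = [2, 1]
r6 m[φ9→wet] = [8, 4]
r6 m[sprk→φ0] = [32, 110]
r6 m[sprk→φ2] = [581504, 5012000]
r6 m[sprk→φ4] = [9304064, 27566000]
r6 m[sprk→φ5] = [9304064, 11026400]
r6 m[sprk→φ8] = [4652032, 55132000]
r6 m[fog→φ1] = [1, 1]
r6 m[wet→φ0] = [8, 4]
r6 m[wet→φ9] = [4362576, 7383864]
r6 m[cld→φ3] = [2, 9]
r6 m[cld→φ7] = [2116128, 6689312]
r6 m[slip→φ2] = [1, 1]
r6 m[ice→φ0] = [544, 8134]
r6 m[ice→φ1] = [750176, 4173904]
r6 m[ice→φ3] = [353024, 704032]
r6 m[ice→φ6] = [1500352, 8347808]
r7 m[φ0→sprk] = [290752, 501200]
r7 m[φ0→wet] = [4362576, 7383864]
r7 m[φ0→ice] = [11032, 7184]
r7 m[φ1→fog] = [27293952, 37142112]
r7 m[φ1→ice] = [8, 14]
r7 m[φ2→sprk] = [16, 11]
r7 m[φ2→slip] = [39154528, 25281536]
r7 m[φ3→cld] = [2116128, 6689312]
r7 m[φ3→ice] = [17, 83]
r7 m[φ4→sprk] = [1, 2]
r7 m[φ5→sprk] = [1, 5]
r7 m[φ6→ice] = [4, 7]
r7 m[φ7→cld] = [2, 9]
r7 m[φ8→sprk] = [2, 1]
r7 m[φ9→wet] = [8, 4]
r7 m[sprk→φ0] = [32, 110]
r7 m[sprk→φ2] = [581504, 5012000]
r7 m[sprk→φ4] = [9304064, 27566000]
r7 m[sprk→φ5] = [9304064, 11026400]
r7 m[sprk→φ8] = [4652032, 55132000]
r7 m[fog→φ1] = [1, 1]
r7 m[wet→φ0] = [8, 4]
r7 m[wet→φ9] = [4362576, 7383864]
r7 m[cld→φ3] = [2, 9]
r7 m[cld→φ7] = [2116128, 6689312]
r7 m[slip→φ2] = [1, 1]
r7 m[ice→φ0] = [544, 8134]
r7 m[ice→φ1] = [750176, 4173904]
r7 m[ice→φ3] = [353024, 704032]
r7 m[ice→φ6] = [1500352, 8347808]
r8 m[φ0→sprk] = [290752, 501200]
r8 m[φ0→wet] = [4362576, 7383864]
r8 m[φ0→ice] = [11032, 7184]
r8 m[φ1→fog] = [27293952, 37142112]
r8 m[φ1→ice] = [8, 14]
r8 m[φ2→sprk] = [16, 11]
r8 m[φ2→slip] = [39154528, 25281536]
r8 m[φ3→cld] = [2116128, 6689312]
r8 m[φ3→ice] = [17, 83]
r8 m[φ4→sprk] = [1, 2]
r8 m[φ5→sprk] = [1, 5]
r8 m[φ6→ice] = [4, 7]
r8 m[φ7→cld] = [2, 9]
r8 m[φ8→sprk] = [2, 1]
r8 m[φ9→wet] = [8, 4]
r8 m[sprk→φ0] = [32, 110]
r8 m[sprk→φ2] = [581504, 5012000]
r8 m[sprk→φ4] = [9304064, 27566000]
r8 m[sprk→φ5] = [9304064, 11026400]
r8 m[sprk→φ8] = [4652032, 55132000]
r8 m[fog→φ1] = [1, 1]
r8 m[wet→φ0] = [8, 4]
r8 m[wet→φ9] = [4362576, 7383864]
r8 m[cld→φ3] = [2, 9]
r8 m[cld→φ7] = [2116128, 6689312]
r8 m[slip→φ2] = [1, 1]
r8 m[ice→φ0] = [544, 8134]
r8 m[ice→φ1] = [750176, 4173904]
r8 m[ice→φ3] = [353024, 704032]
r8 m[ice→φ6] = [1500352, 8347808]
fixed point reached at round 8
b[fog] = ⊗ incoming = [27293952, 37142112]

b[fog] = [27293952, 37142112]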